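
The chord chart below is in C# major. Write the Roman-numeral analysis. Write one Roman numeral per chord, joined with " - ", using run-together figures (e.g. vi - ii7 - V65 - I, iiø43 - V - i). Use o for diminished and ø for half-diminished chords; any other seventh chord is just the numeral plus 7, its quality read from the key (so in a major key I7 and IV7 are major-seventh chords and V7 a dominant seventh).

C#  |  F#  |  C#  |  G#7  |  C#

I - IV - I - V7 - I

C#: major triad on C# = scale degree 1 → I.
F#: root F# is the subdominant; major triad there is IV.
C#: root C# is the tonic; major triad there is I.
G#7 has root G#, degree 5 in C# major, so V7.
C#: major triad on C# = scale degree 1 → I.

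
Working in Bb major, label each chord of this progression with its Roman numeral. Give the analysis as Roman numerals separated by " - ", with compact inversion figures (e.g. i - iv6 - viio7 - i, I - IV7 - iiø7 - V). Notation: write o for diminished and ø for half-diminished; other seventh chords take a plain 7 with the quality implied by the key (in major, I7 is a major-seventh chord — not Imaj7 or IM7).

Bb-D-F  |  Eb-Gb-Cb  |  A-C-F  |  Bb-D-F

I - bII6 - V6 - I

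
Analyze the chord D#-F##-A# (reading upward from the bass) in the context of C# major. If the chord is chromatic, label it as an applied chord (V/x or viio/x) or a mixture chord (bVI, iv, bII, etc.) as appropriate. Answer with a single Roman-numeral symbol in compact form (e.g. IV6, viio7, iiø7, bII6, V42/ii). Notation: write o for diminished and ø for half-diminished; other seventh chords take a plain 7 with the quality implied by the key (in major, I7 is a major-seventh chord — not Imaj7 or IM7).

The pitches D#-F##-A# form a major triad rooted on D#.
D# is not a diatonic chord root with this quality in C# major, but it lies a perfect fifth above G# (V), so the chord functions as an applied dominant of V.

V/V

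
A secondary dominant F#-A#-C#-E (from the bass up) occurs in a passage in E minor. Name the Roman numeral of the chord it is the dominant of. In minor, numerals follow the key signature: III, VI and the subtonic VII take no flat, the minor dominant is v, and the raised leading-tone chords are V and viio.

V

The chord is a dominant seventh chord on F#.
A dominant resolves down a perfect fifth: F# → B. In E minor, B is scale degree 5, i.e. V.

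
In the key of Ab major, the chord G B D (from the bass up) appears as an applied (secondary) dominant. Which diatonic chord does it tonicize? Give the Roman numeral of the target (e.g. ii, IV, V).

The chord is a major triad on G.
A dominant resolves down a perfect fifth: G → C. In Ab major, C is scale degree 3, i.e. iii.

iii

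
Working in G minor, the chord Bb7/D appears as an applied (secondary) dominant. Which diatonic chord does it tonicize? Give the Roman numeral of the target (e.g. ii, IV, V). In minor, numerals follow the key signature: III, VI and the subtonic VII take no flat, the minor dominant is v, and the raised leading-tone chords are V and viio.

VI

The chord is a dominant seventh chord on Bb.
A dominant resolves down a perfect fifth: Bb → Eb. In G minor, Eb is scale degree 6, i.e. VI.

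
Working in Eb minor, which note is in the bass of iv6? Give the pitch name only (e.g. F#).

Cb

iv in Eb minor has root Ab; the chord is Ab-Cb-Eb.
The figure 6 means first inversion — the third is in the bass.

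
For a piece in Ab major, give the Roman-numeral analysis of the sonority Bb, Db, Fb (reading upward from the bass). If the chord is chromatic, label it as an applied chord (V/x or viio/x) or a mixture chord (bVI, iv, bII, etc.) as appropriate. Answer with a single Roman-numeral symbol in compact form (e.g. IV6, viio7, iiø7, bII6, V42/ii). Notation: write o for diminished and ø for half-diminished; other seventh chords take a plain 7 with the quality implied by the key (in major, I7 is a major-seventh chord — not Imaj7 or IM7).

Stacked in thirds the chord is Bb-Db-Fb: a diminished triad on Bb.
Bb is the second degree of Ab major. This is the diminished supertonic triad, borrowed from the parallel minor.

iio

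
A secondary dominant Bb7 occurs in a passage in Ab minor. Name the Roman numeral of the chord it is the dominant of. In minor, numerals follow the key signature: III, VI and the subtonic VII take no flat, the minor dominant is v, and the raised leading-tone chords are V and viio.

V

The chord is a dominant seventh chord on Bb.
A dominant resolves down a perfect fifth: Bb → Eb. In Ab minor, Eb is scale degree 5, i.e. V.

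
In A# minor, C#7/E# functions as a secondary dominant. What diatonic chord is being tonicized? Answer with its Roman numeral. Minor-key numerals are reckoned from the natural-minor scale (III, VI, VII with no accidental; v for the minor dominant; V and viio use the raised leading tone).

VI

The chord is a dominant seventh chord on C#.
A dominant resolves down a perfect fifth: C# → F#. In A# minor, F# is scale degree 6, i.e. VI.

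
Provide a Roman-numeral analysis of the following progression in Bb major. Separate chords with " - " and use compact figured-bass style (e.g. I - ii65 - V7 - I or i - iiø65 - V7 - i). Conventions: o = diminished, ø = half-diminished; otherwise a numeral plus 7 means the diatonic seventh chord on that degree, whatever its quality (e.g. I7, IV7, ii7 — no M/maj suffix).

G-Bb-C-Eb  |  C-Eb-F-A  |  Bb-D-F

ii43 - V43 - I

G-Bb-C-Eb has root C, degree 2 in Bb major, so ii43.
C-Eb-F-A has root F, degree 5 in Bb major, so V43.
Bb-D-F: root Bb is the tonic; major triad there is I.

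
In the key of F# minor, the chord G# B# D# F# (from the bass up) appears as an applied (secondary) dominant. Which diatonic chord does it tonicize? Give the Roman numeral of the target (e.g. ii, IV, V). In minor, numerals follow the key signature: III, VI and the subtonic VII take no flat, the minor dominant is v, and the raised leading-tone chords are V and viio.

V

The chord is a dominant seventh chord on G#.
A dominant resolves down a perfect fifth: G# → C#. In F# minor, C# is scale degree 5, i.e. V.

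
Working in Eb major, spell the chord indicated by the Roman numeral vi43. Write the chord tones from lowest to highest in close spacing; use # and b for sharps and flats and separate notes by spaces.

The numeral's case and figure indicate a minor seventh chord. In Eb major its root, the submediant, is C.
Stacking thirds from C gives C-Eb-G-Bb.
With the 43 figure the chord is in second inversion; from the bass G upward in close position it reads G-Bb-C-Eb.

G Bb C Eb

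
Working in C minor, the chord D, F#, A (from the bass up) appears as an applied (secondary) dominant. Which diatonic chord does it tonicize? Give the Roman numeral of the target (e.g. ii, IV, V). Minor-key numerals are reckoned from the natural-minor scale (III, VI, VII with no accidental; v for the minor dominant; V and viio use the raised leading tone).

V

The chord is a major triad on D.
A dominant resolves down a perfect fifth: D → G. In C minor, G is scale degree 5, i.e. V.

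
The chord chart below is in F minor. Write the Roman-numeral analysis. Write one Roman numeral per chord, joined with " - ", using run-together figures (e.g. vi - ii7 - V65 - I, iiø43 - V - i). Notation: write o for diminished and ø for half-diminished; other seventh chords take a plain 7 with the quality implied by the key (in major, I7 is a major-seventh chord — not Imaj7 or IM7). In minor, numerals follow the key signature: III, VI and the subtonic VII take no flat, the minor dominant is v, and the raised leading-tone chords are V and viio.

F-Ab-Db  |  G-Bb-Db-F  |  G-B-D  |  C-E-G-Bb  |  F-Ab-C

F-Ab-Db: major triad on Db = scale degree 6 → VI6.
G-Bb-Db-F: half-diminished seventh chord on G = scale degree 2 → iiø7.
G-B-D: a major triad on G, the applied dominant of V → V/V.
C-E-G-Bb: dominant seventh chord on C = scale degree 5 → V7.
F-Ab-C has root F, degree 1 in F minor, so i.

VI6 - iiø7 - V/V - V7 - i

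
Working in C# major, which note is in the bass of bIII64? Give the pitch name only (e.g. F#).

B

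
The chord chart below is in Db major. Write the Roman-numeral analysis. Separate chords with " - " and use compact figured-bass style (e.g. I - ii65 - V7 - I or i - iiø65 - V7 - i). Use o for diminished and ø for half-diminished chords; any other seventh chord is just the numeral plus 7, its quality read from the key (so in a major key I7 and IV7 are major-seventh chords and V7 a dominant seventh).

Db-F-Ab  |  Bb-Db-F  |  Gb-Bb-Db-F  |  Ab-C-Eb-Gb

I - vi - IV7 - V7

Db-F-Ab: major triad on Db = scale degree 1 → I.
Bb-Db-F has root Bb, degree 6 in Db major, so vi.
Gb-Bb-Db-F: root Gb is the subdominant; major seventh chord there is IV7.
Ab-C-Eb-Gb has root Ab, degree 5 in Db major, so V7.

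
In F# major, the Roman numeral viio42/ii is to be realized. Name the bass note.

E

The applied chord viio42/ii is rooted on F##: F##-A#-C#-E.
The figure 42 means third inversion — the seventh is in the bass.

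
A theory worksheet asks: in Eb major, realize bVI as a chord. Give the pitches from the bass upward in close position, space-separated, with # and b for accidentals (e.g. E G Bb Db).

Cb Eb Gb

bVI is a major triad on the lowered sixth degree, borrowed from the parallel minor. In Eb major that root is Cb.
So the chord is Cb-Eb-Gb.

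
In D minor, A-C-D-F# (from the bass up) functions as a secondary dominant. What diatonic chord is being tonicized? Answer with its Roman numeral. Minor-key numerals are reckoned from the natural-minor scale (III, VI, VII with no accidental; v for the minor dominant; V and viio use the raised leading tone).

The chord is a dominant seventh chord on D.
A dominant resolves down a perfect fifth: D → G. In D minor, G is scale degree 4, i.e. iv.

iv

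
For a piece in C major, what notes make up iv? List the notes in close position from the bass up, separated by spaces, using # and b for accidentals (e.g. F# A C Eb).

F Ab C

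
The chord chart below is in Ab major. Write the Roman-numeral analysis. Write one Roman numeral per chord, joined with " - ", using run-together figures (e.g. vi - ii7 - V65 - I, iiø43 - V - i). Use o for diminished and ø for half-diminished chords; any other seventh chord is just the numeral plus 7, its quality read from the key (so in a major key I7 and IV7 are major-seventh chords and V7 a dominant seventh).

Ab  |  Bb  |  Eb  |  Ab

I - V/V - V - I

Ab: root Ab is the tonic; major triad there is I.
Bb: chromatic; Bb is V of V, so V/V.
Eb has root Eb, degree 5 in Ab major, so V.
Ab: major triad on Ab = scale degree 1 → I.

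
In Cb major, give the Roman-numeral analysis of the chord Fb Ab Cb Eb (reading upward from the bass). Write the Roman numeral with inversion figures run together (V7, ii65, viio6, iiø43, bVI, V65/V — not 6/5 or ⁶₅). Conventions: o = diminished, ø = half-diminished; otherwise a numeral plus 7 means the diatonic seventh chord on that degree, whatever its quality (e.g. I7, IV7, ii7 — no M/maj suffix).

IV7

Stacked in thirds the chord is Fb-Ab-Cb-Eb: a major seventh chord on Fb.
Fb is scale degree 4 in Cb major, and a major seventh chord on that degree is written IV7.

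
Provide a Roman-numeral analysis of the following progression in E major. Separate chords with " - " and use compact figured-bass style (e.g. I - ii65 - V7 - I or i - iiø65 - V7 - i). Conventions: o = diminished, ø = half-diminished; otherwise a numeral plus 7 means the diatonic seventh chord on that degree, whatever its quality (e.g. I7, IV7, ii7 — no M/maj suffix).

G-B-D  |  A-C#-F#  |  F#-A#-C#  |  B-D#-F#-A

G-B-D: G with this quality isn't in the key; it's bIII, borrowed from the parallel minor.
A-C#-F#: minor triad on F# = scale degree 2 → ii6.
F#-A#-C#: chromatic; F# is V of V, so V/V.
B-D#-F#-A: root B is the dominant; dominant seventh chord there is V7.

bIII - ii6 - V/V - V7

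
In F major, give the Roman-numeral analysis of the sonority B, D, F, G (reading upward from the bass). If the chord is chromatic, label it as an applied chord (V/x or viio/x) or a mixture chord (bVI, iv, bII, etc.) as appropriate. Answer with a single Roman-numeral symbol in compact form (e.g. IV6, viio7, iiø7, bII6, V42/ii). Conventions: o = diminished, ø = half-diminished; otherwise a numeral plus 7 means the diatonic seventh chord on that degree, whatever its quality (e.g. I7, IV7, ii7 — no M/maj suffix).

V65/V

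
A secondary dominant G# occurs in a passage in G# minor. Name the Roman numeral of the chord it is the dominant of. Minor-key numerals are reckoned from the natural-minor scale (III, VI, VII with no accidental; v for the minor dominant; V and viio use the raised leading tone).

iv

The chord is a major triad on G#.
A dominant resolves down a perfect fifth: G# → C#. In G# minor, C# is scale degree 4, i.e. iv.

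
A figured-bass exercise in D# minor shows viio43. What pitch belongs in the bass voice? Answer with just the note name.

viio in D# minor has root C##; the chord is C##-E#-G#-B.
The figure 43 means second inversion — the fifth is in the bass.

G#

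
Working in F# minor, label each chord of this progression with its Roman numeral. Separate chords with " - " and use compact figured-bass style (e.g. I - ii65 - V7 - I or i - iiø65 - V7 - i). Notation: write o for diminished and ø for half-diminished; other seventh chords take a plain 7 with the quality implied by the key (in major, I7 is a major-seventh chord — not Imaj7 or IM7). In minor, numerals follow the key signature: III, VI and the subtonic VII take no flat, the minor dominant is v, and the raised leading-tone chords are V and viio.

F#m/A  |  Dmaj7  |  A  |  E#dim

i6 - VI7 - III - viio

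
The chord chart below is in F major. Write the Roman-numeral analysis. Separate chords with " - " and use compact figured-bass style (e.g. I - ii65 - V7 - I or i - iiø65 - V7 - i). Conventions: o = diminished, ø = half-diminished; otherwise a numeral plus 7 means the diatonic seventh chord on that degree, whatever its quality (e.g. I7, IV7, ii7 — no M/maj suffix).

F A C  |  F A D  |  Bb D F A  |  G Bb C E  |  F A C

I - vi6 - IV7 - V43 - I

F-A-C has root F, degree 1 in F major, so I.
F-A-D has root D, degree 6 in F major, so vi6.
Bb-D-F-A: major seventh chord on Bb = scale degree 4 → IV7.
G-Bb-C-E: dominant seventh chord on C = scale degree 5 → V43.
F-A-C has root F, degree 1 in F major, so I.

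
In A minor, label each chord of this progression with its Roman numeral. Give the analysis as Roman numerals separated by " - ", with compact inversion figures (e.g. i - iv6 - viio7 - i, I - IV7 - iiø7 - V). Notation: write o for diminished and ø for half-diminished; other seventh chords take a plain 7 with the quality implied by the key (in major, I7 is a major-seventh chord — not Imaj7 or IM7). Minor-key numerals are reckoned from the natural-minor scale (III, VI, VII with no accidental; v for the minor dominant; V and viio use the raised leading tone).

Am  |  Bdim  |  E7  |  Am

i - iio - V7 - i

Am: minor triad on A = scale degree 1 → i.
Bdim: diminished triad on B = scale degree 2 → iio.
E7 has root E, degree 5 in A minor, so V7.
Am: minor triad on A = scale degree 1 → i.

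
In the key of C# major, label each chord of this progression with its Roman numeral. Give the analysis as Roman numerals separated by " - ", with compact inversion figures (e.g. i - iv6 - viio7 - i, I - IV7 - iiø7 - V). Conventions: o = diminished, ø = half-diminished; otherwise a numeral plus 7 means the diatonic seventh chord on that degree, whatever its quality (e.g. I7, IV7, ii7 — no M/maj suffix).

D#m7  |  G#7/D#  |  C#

D#m7: minor seventh chord on D# = scale degree 2 → ii7.
G#7/D# has root G#, degree 5 in C# major, so V43.
C# has root C#, degree 1 in C# major, so I.

ii7 - V43 - I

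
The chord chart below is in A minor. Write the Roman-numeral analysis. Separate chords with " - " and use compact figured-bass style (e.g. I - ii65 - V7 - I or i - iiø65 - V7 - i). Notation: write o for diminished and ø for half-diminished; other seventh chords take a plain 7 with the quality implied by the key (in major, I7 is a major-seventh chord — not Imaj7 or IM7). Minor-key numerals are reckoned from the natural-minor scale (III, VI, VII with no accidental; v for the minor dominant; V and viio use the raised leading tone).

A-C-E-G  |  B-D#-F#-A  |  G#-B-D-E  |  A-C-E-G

A-C-E-G has root A, degree 1 in A minor, so i7.
B-D#-F#-A: chromatic; B is V of V, so V7/V.
G#-B-D-E: dominant seventh chord on E = scale degree 5 → V65.
A-C-E-G: minor seventh chord on A = scale degree 1 → i7.

i7 - V7/V - V65 - i7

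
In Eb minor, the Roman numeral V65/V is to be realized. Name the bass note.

A

The applied chord V65/V is rooted on F: F-A-C-Eb.
The figure 65 means first inversion — the third is in the bass.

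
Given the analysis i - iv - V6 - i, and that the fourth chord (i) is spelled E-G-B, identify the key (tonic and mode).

The chord Em is a minor triad rooted on E; its label is i.
If E is scale degree 1 and the mode makes that degree carry a minor triad, the tonic is E and the mode is minor.

E minor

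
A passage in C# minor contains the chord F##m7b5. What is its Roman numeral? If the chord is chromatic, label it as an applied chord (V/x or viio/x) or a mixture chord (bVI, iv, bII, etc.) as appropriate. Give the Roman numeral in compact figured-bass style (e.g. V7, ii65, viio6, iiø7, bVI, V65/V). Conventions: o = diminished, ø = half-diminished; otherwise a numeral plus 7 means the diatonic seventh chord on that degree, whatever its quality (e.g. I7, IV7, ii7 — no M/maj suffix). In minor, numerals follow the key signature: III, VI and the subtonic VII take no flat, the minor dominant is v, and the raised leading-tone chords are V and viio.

viiø7/V

The pitches F##-A#-C#-E# form a half-diminished seventh chord rooted on F##.
F## sits a half step below G# (V in C# minor); a diminished chord there is the applied leading-tone chord of V.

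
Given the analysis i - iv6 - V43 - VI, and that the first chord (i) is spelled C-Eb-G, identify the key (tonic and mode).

i is given as C-Eb-G — a minor triad with root C.
If C is scale degree 1 and the mode makes that degree carry a minor triad, the tonic is C and the mode is minor.

C minor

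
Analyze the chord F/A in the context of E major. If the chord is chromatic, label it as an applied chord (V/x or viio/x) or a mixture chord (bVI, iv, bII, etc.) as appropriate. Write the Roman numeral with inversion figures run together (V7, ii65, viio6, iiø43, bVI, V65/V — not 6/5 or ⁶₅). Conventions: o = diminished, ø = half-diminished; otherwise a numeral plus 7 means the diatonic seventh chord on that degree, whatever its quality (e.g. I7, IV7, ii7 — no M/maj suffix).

Stacked in thirds the chord is F-A-C: a major triad on F.
F is the lowered second degree of E major (diatonic 2 would be F#). This is the Neapolitan sixth — a major triad on the lowered second degree, here in its customary first inversion.
With A in the bass the chord is in first inversion, so the figured bass is 6.

bII6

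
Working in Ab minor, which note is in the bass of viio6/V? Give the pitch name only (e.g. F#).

F

The applied chord viio6/V is rooted on D: D-F-Ab.
The figure 6 means first inversion — the third is in the bass.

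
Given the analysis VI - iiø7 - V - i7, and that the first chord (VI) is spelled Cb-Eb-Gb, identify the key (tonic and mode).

Eb minor

VI is given as Cb-Eb-Gb — a major triad with root Cb.
VI on Cb implies Cb is the submediant; that puts the tonic at Eb, and the uppercase numeral fits minor mode.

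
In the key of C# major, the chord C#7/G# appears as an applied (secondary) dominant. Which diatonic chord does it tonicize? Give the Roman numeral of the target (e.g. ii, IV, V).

The chord is a dominant seventh chord on C#.
A dominant resolves down a perfect fifth: C# → F#. In C# major, F# is scale degree 4, i.e. IV.

IV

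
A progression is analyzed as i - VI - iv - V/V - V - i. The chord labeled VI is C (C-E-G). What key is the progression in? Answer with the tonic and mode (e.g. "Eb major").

E minor

VI is given as C-E-G — a major triad with root C.
If C is scale degree 6 and the mode makes that degree carry a major triad, the tonic is E and the mode is minor.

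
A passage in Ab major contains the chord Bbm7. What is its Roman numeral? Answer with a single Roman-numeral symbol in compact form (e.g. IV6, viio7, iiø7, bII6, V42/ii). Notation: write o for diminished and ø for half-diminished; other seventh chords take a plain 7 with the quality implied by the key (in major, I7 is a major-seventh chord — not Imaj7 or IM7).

ii7

Stacked in thirds the chord is Bb-Db-F-Ab: a minor seventh chord on Bb.
Bb is scale degree 2 in Ab major, and a minor seventh chord on that degree is written ii7.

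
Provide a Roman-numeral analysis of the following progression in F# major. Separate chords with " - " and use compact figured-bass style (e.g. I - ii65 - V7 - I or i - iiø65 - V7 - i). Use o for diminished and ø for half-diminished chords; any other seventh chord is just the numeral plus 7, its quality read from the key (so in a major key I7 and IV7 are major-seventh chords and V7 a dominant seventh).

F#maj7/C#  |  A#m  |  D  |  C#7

I43 - iii - bVI - V7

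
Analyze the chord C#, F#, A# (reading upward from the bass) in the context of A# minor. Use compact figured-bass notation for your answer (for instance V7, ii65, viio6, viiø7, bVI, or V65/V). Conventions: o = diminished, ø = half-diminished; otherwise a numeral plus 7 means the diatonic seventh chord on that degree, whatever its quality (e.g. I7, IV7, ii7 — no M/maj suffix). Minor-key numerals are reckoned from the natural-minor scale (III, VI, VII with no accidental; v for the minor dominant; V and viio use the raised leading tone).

VI64

Stacked in thirds the chord is F#-A#-C#: a major triad on F#.
In A# minor, F# is the submediant; the diatonic major triad there is VI.
With C# in the bass the chord is in second inversion, so the figured bass is 64.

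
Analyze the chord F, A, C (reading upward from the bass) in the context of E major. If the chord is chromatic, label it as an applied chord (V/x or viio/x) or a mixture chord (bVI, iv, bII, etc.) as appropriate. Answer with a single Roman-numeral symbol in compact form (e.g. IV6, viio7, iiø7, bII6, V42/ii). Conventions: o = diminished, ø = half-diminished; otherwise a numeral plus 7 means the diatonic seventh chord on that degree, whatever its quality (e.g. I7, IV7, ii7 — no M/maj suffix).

bII

The pitches F-A-C form a major triad rooted on F.
F is the lowered second degree of E major (diatonic 2 would be F#). This is the Neapolitan chord — a major triad on the lowered second degree.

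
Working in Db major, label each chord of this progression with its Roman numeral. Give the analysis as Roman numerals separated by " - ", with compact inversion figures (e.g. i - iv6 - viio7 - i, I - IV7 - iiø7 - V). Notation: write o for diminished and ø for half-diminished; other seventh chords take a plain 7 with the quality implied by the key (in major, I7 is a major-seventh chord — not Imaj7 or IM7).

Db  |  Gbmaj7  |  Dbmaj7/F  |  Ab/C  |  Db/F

Db has root Db, degree 1 in Db major, so I.
Gbmaj7: root Gb is the subdominant; major seventh chord there is IV7.
Dbmaj7/F: root Db is the tonic; major seventh chord there is I65.
Ab/C has root Ab, degree 5 in Db major, so V6.
Db/F: root Db is the tonic; major triad there is I6.

I - IV7 - I65 - V6 - I6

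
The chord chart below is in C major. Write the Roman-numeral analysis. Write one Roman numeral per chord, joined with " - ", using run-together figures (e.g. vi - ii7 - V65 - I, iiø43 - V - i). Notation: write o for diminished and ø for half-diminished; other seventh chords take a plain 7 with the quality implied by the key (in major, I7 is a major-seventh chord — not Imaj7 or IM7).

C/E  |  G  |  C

I6 - V - I

C/E: root C is the tonic; major triad there is I6.
G: major triad on G = scale degree 5 → V.
C: root C is the tonic; major triad there is I.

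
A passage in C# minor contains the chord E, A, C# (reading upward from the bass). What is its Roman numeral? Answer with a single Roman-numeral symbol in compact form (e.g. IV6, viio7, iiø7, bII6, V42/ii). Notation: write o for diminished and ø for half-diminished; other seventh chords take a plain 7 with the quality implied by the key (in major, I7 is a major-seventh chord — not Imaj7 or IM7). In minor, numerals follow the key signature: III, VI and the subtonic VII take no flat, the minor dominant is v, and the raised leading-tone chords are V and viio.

VI64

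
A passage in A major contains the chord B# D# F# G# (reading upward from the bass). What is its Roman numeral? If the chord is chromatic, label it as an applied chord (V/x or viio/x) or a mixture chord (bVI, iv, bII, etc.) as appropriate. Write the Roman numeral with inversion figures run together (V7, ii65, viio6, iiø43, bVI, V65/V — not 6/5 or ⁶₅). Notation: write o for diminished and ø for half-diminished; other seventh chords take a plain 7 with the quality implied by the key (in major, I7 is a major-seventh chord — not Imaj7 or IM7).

The pitches G#-B#-D#-F# form a dominant seventh chord rooted on G#.
G# is not a diatonic chord root with this quality in A major, but it lies a perfect fifth above C# (iii), so the chord functions as an applied dominant of iii.
With B# in the bass the chord is in first inversion, so the figured bass is 65.

V65/iii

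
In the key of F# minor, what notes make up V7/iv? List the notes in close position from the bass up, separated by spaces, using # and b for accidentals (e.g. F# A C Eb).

F# A# C# E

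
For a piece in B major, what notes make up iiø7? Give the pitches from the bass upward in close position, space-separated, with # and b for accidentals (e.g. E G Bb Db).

C# E G B

iiø7 is the half-diminished supertonic seventh, borrowed from the parallel minor. In B major that root is C#.
So the chord is C#-E-G-B, a half-diminished seventh chord.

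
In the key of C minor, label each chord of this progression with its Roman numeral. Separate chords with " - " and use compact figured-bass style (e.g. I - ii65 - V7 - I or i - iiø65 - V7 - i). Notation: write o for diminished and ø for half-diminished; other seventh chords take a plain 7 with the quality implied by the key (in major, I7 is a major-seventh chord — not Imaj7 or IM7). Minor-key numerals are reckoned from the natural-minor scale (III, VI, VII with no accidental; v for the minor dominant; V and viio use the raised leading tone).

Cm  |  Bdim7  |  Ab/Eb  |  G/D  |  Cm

i - viio7 - VI64 - V64 - i

Cm: root C is the tonic; minor triad there is i.
Bdim7 has root B, degree 7 in C minor, so viio7.
Ab/Eb: major triad on Ab = scale degree 6 → VI64.
G/D has root G, degree 5 in C minor, so V64.
Cm: minor triad on C = scale degree 1 → i.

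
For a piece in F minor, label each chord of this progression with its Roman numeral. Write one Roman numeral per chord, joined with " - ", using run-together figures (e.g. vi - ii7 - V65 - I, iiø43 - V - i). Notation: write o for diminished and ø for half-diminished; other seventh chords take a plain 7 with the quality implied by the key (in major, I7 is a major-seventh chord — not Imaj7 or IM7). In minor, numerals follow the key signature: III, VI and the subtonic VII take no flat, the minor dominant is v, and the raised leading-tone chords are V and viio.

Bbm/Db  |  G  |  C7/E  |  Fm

iv6 - V/V - V65 - i

Bbm/Db has root Bb, degree 4 in F minor, so iv6.
G: a major triad on G, the applied dominant of V → V/V.
C7/E has root C, degree 5 in F minor, so V65.
Fm has root F, degree 1 in F minor, so i.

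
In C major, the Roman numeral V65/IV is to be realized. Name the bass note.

The applied chord V65/IV is rooted on C: C-E-G-Bb.
The figure 65 means first inversion — the third is in the bass.

E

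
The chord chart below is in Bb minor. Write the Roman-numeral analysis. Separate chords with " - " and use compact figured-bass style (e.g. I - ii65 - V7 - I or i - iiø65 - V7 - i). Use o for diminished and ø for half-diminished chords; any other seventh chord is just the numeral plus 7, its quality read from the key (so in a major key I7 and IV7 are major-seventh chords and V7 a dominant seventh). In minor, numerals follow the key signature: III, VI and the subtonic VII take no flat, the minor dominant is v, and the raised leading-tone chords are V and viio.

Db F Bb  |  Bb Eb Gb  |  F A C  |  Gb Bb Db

i6 - iv64 - V - VI

Db-F-Bb: root Bb is the tonic; minor triad there is i6.
Bb-Eb-Gb: minor triad on Eb = scale degree 4 → iv64.
F-A-C has root F, degree 5 in Bb minor, so V.
Gb-Bb-Db: major triad on Gb = scale degree 6 → VI.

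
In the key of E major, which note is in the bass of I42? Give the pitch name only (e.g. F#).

D#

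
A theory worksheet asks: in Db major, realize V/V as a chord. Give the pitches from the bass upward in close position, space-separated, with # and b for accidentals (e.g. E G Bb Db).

Eb G Bb

The slash means an applied dominant: we want the dominant of V. In Db major, V is Ab major, and its dominant is built on Eb.
Building a major triad on Eb gives Eb-G-Bb.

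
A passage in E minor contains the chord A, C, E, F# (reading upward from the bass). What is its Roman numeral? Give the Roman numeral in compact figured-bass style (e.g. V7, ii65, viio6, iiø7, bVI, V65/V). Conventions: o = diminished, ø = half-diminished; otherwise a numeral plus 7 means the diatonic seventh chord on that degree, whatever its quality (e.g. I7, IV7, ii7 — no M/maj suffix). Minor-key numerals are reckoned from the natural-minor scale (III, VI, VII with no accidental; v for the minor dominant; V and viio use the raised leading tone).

iiø65

The pitches F#-A-C-E form a half-diminished seventh chord rooted on F#.
F# is scale degree 2 in E minor, and a half-diminished seventh chord on that degree is written iiø7.
With A in the bass the chord is in first inversion, so the figured bass is 65.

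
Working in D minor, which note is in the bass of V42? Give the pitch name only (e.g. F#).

V in D minor has root A; the chord is A-C#-E-G.
The figure 42 means third inversion — the seventh is in the bass.

G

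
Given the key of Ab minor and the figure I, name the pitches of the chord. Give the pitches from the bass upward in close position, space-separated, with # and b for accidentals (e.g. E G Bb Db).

I is the major tonic (Picardy third), borrowed from the parallel major. In Ab minor that root is Ab.
So the chord is Ab-C-Eb.

Ab C Eb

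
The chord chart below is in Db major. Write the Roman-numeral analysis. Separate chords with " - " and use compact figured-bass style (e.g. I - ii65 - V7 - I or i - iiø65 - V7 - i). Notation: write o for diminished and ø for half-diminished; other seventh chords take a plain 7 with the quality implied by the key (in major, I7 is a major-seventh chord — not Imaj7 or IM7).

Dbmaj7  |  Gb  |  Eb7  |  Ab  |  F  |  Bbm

I7 - IV - V7/V - V - V/vi - vi

Dbmaj7 has root Db, degree 1 in Db major, so I7.
Gb: root Gb is the subdominant; major triad there is IV.
Eb7: chromatic; Eb is V of V, so V7/V.
Ab has root Ab, degree 5 in Db major, so V.
F: a major triad on F, the applied dominant of vi → V/vi.
Bbm: root Bb is the submediant; minor triad there is vi.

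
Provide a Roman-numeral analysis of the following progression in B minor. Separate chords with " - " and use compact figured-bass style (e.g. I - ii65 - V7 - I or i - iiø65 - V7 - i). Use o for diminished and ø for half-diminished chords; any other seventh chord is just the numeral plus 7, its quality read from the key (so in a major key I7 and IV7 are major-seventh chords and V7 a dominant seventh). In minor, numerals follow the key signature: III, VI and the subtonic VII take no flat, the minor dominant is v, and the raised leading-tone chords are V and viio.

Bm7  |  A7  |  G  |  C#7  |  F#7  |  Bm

i7 - VII7 - VI - V7/V - V7 - i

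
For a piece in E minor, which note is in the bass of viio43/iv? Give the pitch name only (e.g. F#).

The applied chord viio43/iv is rooted on G#: G#-B-D-F.
The figure 43 means second inversion — the fifth is in the bass.

D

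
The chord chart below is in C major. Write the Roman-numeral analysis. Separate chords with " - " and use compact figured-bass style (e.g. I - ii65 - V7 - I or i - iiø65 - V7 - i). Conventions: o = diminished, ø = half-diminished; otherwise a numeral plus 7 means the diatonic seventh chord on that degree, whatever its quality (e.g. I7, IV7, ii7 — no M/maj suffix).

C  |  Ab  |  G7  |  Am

I - bVI - V7 - vi

C: major triad on C = scale degree 1 → I.
Ab: Ab with this quality isn't in the key; it's bVI, borrowed from the parallel minor.
G7: root G is the dominant; dominant seventh chord there is V7.
Am: minor triad on A = scale degree 6 → vi.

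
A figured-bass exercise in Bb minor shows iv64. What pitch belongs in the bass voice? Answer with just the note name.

Bb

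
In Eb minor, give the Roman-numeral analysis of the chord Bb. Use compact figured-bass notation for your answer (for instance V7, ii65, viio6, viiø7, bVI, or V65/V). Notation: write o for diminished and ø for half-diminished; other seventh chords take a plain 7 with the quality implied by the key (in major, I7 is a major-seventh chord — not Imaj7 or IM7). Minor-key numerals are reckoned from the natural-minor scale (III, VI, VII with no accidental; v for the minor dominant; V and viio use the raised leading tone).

V

Stacked in thirds the chord is Bb-D-F: a major triad on Bb.
In Eb minor, Bb is the dominant; the diatonic major triad there is V.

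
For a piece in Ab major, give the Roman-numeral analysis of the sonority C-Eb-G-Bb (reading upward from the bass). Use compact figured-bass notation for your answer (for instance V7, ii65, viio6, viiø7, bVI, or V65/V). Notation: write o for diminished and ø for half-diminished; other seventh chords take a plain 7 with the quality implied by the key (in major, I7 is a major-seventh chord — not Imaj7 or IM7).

The pitches C-Eb-G-Bb form a minor seventh chord rooted on C.
In Ab major, C is the mediant; the diatonic minor seventh chord there is iii7.

iii7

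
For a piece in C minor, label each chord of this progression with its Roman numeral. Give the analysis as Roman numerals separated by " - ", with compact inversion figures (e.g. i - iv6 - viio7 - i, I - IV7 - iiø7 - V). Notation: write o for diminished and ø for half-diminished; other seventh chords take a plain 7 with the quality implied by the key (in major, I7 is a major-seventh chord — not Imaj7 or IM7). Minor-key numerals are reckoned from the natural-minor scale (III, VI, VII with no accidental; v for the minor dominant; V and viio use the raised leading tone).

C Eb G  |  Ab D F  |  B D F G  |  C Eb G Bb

i - iio64 - V65 - i7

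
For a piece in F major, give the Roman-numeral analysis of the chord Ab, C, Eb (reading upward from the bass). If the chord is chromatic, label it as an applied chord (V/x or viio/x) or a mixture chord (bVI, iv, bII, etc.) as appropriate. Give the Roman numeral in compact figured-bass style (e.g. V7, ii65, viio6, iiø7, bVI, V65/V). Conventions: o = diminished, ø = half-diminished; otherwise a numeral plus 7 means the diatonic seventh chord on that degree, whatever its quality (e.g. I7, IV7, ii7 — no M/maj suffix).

Stacked in thirds the chord is Ab-C-Eb: a major triad on Ab.
Ab is the lowered third degree of F major (diatonic 3 would be A). This is a major triad on the lowered third degree, borrowed from the parallel minor.

bIII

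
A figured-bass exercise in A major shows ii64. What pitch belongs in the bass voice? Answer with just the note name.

F#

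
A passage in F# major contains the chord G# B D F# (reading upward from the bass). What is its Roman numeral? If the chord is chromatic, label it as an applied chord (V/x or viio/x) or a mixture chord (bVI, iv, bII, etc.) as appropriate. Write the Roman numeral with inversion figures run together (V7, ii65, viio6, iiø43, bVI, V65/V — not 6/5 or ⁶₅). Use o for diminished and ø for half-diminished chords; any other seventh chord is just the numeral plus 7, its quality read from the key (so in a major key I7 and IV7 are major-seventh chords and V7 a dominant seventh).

Stacked in thirds the chord is G#-B-D-F#: a half-diminished seventh chord on G#.
G# is the second degree of F# major. This is the half-diminished supertonic seventh, borrowed from the parallel minor.

iiø7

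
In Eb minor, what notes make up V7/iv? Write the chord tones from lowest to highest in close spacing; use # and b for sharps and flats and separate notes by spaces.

Eb G Bb Db

The slash means an applied dominant: we want the dominant of iv. In Eb minor, iv is Ab minor, and its dominant is built on Eb.
Building a dominant seventh chord on Eb gives Eb-G-Bb-Db.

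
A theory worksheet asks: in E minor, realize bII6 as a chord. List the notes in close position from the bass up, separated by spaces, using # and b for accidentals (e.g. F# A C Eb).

bII6 is the Neapolitan sixth — a major triad on the lowered second degree, here in its customary first inversion. In E minor that root is F.
So the chord is F-A-C, a major triad.
With the 6 figure the chord is in first inversion; from the bass A upward in close position it reads A-C-F.

A C F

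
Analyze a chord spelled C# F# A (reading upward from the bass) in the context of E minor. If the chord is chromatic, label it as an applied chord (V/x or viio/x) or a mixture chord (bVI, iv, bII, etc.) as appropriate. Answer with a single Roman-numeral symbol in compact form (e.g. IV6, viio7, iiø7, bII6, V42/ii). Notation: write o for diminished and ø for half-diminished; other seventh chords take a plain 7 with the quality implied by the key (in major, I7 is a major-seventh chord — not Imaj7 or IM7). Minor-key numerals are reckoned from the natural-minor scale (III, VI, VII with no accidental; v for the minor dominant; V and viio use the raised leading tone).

The pitches F#-A-C# form a minor triad rooted on F#.
F# is the second degree of E minor. This is the minor supertonic, borrowed from the parallel major (the Dorian ii).
With C# in the bass the chord is in second inversion, so the figured bass is 64.

ii64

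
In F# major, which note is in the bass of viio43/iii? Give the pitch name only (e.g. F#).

The applied chord viio43/iii is rooted on G##: G##-B#-D#-F#.
The figure 43 means second inversion — the fifth is in the bass.

D#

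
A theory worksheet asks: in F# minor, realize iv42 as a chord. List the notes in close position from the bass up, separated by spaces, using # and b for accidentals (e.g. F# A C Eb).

The numeral's case and figure indicate a minor seventh chord. In F# minor its root, the fourth degree, is B.
Stacking thirds from B gives B-D-F#-A.
The figured bass 42 indicates third inversion, placing the seventh (A) in the bass: A-B-D-F#.

A B D F#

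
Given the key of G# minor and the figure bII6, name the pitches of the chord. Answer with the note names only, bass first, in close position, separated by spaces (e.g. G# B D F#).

C# E A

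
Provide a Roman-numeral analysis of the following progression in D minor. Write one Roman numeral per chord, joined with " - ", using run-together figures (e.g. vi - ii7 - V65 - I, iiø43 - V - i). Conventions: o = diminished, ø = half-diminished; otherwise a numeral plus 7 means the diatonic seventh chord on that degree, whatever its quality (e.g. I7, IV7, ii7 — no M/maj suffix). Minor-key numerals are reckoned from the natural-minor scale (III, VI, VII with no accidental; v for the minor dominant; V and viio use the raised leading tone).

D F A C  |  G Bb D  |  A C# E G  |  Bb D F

i7 - iv - V7 - VI

D-F-A-C: minor seventh chord on D = scale degree 1 → i7.
G-Bb-D has root G, degree 4 in D minor, so iv.
A-C#-E-G: dominant seventh chord on A = scale degree 5 → V7.
Bb-D-F has root Bb, degree 6 in D minor, so VI.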